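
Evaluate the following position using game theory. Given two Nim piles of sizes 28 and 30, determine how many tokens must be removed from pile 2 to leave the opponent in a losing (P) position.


Piles: 28 and 30
Current XOR: 28 XOR 30 = 2 (non-zero, so this is an N-position).
To make the XOR zero, we need to find a move that balances the piles.
For pile 2 (size 30): target = 30 XOR 2 = 28
We reduce pile 2 from 30 to 28.
Tokens removed: 30 - 28 = 2
Verification: 28 XOR 28 = 0

2


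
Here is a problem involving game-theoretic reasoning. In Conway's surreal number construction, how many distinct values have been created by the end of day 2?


Day 0: {|} = 0 is born. Count = 1.
Day n: the number of surreal numbers born by day n is 2^(n+1) - 1.
By day 0: 2^1 - 1 = 1
By day 1: 2^2 - 1 = 3
By day 2: 2^3 - 1 = 7
By day 2: 7 surreal numbers.

7


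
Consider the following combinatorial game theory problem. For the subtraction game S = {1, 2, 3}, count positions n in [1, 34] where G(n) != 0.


Subtraction set S = {1, 2, 3}, so G(n) = n mod 4.
G(n) = 0 when n is a multiple of 4.
Multiples of 4 in [1, 34]: 8
N-positions (nonzero Grundy) = 34 - 8 = 26

26


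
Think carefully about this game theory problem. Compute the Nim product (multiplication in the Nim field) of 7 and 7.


Nim multiplication is bilinear over XOR: (u XOR v) * w = (u*w) XOR (v*w).
So we split each operand into its bit components and XOR the pairwise Nim products.
7 = 1 + 2 + 4 (as XOR of powers of 2).
7 = 1 + 2 + 4 (as XOR of powers of 2).
Using the standard Nim-product table on single bits:
  2*2 = 3,   2*4 = 8,   2*8 = 12,
  4*4 = 6,   4*8 = 11,  8*8 = 13,
and  1*x = x (identity), k*l = l*k (commutative).
Pairwise Nim products:
  1 * 1 = 1
  1 * 2 = 2
  1 * 4 = 4
  2 * 1 = 2
  2 * 2 = 3
  2 * 4 = 8
  4 * 1 = 4
  4 * 2 = 8
  4 * 4 = 6
XOR them: 1 XOR 2 XOR 4 XOR 2 XOR 3 XOR 8 XOR 4 XOR 8 XOR 6 = 4.
Result: 7 * 7 = 4 (in Nim).

4


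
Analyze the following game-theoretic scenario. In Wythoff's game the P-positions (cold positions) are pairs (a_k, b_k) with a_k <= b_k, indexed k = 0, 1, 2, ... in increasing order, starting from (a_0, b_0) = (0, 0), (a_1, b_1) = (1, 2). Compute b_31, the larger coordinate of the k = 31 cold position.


By Wythoff's theorem, a_k = floor(k * phi) and b_k = floor(k * phi^2) = a_k + k, where phi = (1 + sqrt(5))/2 is the golden ratio.
phi = (1 + sqrt(5))/2 = 1.618034
phi^2 = phi + 1 = 2.618034
k = 31
k * phi^2 = 31 * 2.618034 = 81.159054
b_31 = floor(k * phi^2) = 81 (check: a_31 + k = 50 + 31 = 81)

81


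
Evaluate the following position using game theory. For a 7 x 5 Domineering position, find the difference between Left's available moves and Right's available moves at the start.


Board is 7 x 5 (rows x cols).
Left (vertical) placements: (rows-1) * cols = 6 * 5 = 30
Right (horizontal) placements: rows * (cols-1) = 7 * 4 = 28
Advantage = Left - Right = 30 - 28 = 2

2


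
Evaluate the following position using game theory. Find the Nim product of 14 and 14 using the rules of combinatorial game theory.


Nim multiplication is bilinear over XOR: (u XOR v) * w = (u*w) XOR (v*w).
So we split each operand into its bit components and XOR the pairwise Nim products.
14 = 2 + 4 + 8 (as XOR of powers of 2).
14 = 2 + 4 + 8 (as XOR of powers of 2).
Using the standard Nim-product table on single bits:
  2*2 = 3,   2*4 = 8,   2*8 = 12,
  4*4 = 6,   4*8 = 11,  8*8 = 13,
and  1*x = x (identity), k*l = l*k (commutative).
Pairwise Nim products:
  2 * 2 = 3
  2 * 4 = 8
  2 * 8 = 12
  4 * 2 = 8
  4 * 4 = 6
  4 * 8 = 11
  8 * 2 = 12
  8 * 4 = 11
  8 * 8 = 13
XOR them: 3 XOR 8 XOR 12 XOR 8 XOR 6 XOR 11 XOR 12 XOR 11 XOR 13 = 8.
Result: 14 * 14 = 8 (in Nim).

8


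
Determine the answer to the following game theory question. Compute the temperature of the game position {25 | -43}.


The game is {25 | -43}, a switch {a | b} with numbers a > b.
Cooling {a | b} by t gives {a - t | b + t}, which stops being hot when a - t = b + t, i.e. at t = (a - b)/2. So the temperature of a switch is (a - b)/2.
Temperature = (Left option - Right option) / 2
= (25 - (-43)) / 2
= 68 / 2
= 34

34


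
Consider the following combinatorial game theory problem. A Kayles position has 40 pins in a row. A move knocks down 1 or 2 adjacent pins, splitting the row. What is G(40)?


Kayles: a move removes 1 or 2 adjacent pins from a contiguous row.
Removing pins from a row of k leaves two independent rows (a, b) with a + b = k - 1 (one pin) or a + b = k - 2 (two pins); an end removal gives a = 0.
By Sprague-Grundy, G(k) = mex{ G(a) XOR G(b) } over all these splits. G(0) = 0.
G(1): splits (0,0):0^0=0 -> mex({0}) = 1
G(2): splits (0,1):0^1=1 (0,0):0^0=0 -> mex({0, 1}) = 2
G(3): splits (0,2):0^2=2 (1,1):1^1=0 (0,1):0^1=1 -> mex({0, 1, 2}) = 3
G(4): splits (0,3):0^3=3 (1,2):1^2=3 (0,2):0^2=2 (1,1):1^1=0 -> mex({0, 2, 3}) = 1
G(5): splits (0,4):0^1=1 (1,3):1^3=2 (2,2):2^2=0 (0,3):0^3=3 (1,2):1^2=3 -> mex({0, 1, 2, 3}) = 4
G(6) = mex({0, 1, 2, 4}) = 3
G(7) = mex({0, 1, 3, 4, 5}) = 2
G(8) = mex({0, 2, 3, 5, 6}) = 1
G(9) = mex({0, 1, 2, 3, 6, 7}) = 4
G(10) = mex({0, 1, 3, 4, 5, 7}) = 2
G(11) = mex({0, 1, 2, 3, 4, 5}) = 6
G(12) = mex({0, 1, 2, 3, 5, 6, 7}) = 4
G(13) = mex({0, 2, 3, 4, 6, 7}) = 1
G(14) = mex({0, 1, 4, 5, 6, 7}) = 2
G(15) = mex({0, 1, 2, 3, 4, 5, 6}) = 7
G(16) = mex({0, 2, 3, 5, 6, 7}) = 1
G(17) = mex({0, 1, 2, 3, 5, 6, 7}) = 4
G(18) = mex({0, 1, 2, 4, 5, 6}) = 3
G(19) = mex({0, 1, 3, 4, 5, 7}) = 2
G(20) = mex({0, 2, 3, 4, 5, 6, 7}) = 1
G(21) = mex({0, 1, 2, 3, 5, 6, 7}) = 4
G(22) = mex({0, 1, 2, 3, 4, 5, 7}) = 6
G(23) = mex({0, 1, 2, 3, 4, 5, 6}) = 7
G(24) = mex({0, 1, 2, 3, 5, 6, 7}) = 4
G(25) = mex({0, 2, 3, 4, 6, 7}) = 1
G(26) = mex({0, 1, 3, 4, 5, 6, 7}) = 2
G(27) = mex({0, 1, 2, 3, 4, 5, 6, 7}) = 8
G(28) = mex({0, 1, 2, 3, 4, 6, 7, 8}) = 5
G(29) = mex({0, 1, 2, 3, 5, 6, 7, 8, 9}) = 4
G(30) = mex({0, 1, 2, 3, 4, 5, 6, 9, 10}) = 7
G(31) = mex({0, 1, 3, 4, 5, 7, 10, 11}) = 2
G(32) = mex({0, 2, 3, 4, 5, 6, 7, 9, 11}) = 1
G(33) = mex({0, 1, 2, 3, 4, 5, 6, 7, 9, 12}) = 8
G(34) = mex({0, 1, 2, 3, 4, 5, 7, 8, 11, 12}) = 6
G(35) = mex({0, 1, 2, 3, 4, 5, 6, 8, 9, 10, 11}) = 7
G(36) = mex({0, 1, 2, 3, 5, 6, 7, 9, 10}) = 4
G(37) = mex({0, 2, 3, 4, 6, 7, 9, 10, 11, 12}) = 1
G(38) = mex({0, 1, 3, 4, 5, 6, 7, 9, 10, 11, 12}) = 2
G(39) = mex({0, 1, 2, 4, 5, 6, 7, 9, 10, 12, 14}) = 3
G(40) = mex({0, 2, 3, 4, 6, 7, 11, 12, 14}) = 1
Therefore G(40) = 1.

1


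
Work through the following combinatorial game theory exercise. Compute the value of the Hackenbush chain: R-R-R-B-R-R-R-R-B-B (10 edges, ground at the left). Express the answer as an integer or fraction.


Edges (from ground): R-R-R-B-R-R-R-R-B-B
By Berlekamp's sign-expansion rule, a Blue-Red Hackenbush stalk has the value of the surreal number whose sign sequence is the edge sequence with B -> + and R -> -.
Sign sequence: ---+----++
Trace the sign expansion in the surreal number tree, starting from 0:
Edge 1: R (sign -) -> bounds (-inf, 0), value = -1
Edge 2: R (sign -) -> bounds (-inf, -1), value = -2
Edge 3: R (sign -) -> bounds (-inf, -2), value = -3
Edge 4: B (sign +) -> bounds (-3, -2), value = -5/2
Edge 5: R (sign -) -> bounds (-3, -5/2), value = -11/4
Edge 6: R (sign -) -> bounds (-3, -11/4), value = -23/8
Edge 7: R (sign -) -> bounds (-3, -23/8), value = -47/16
Edge 8: R (sign -) -> bounds (-3, -47/16), value = -95/32
Edge 9: B (sign +) -> bounds (-95/32, -47/16), value = -189/64
Edge 10: B (sign +) -> bounds (-189/64, -47/16), value = -377/128
Game value = -377/128

-377/128


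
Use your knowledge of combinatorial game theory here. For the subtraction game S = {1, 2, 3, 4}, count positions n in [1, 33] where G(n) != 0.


Subtraction set S = {1, 2, 3, 4}, so G(n) = n mod 5.
G(n) = 0 when n is a multiple of 5.
Multiples of 5 in [1, 33]: 6
N-positions (nonzero Grundy) = 33 - 6 = 27

27


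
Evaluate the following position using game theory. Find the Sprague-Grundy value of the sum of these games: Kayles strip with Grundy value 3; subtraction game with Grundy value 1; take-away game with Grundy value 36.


By the Sprague-Grundy theorem, the Grundy value of a sum of games is the XOR of individual Grundy values.
Kayles strip: Grundy value = 3. Running XOR: 0 XOR 3 = 3
subtraction game: Grundy value = 1. Running XOR: 3 XOR 1 = 2
take-away game: Grundy value = 36. Running XOR: 2 XOR 36 = 38
The combined Grundy value is 38.

38


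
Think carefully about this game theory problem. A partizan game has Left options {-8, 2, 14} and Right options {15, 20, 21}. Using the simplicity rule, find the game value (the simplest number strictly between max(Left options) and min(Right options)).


Left options: {-8, 2, 14}, max = 14
Right options: {15, 20, 21}, min = 15
All options are numbers and max(Left) < min(Right), so by the simplicity theorem the value is the simplest (earliest-born) number strictly between 14 and 15.
No integer lies strictly between 14 and 15, so the value is the dyadic rational m/2^k in the interval with the smallest k (then m odd); search k = 1, 2, ...:
Denominator 2: 29/2 lies strictly between 14 and 15 -- found.
The simplest number in the interval is 29/2.
Game value = 29/2

29/2


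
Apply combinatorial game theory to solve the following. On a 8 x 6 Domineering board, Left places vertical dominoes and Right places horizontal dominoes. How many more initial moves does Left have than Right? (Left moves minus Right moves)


Board is 8 x 6 (rows x cols).
Left (vertical) placements: (rows-1) * cols = 7 * 6 = 42
Right (horizontal) placements: rows * (cols-1) = 8 * 5 = 40
Advantage = Left - Right = 42 - 40 = 2

2


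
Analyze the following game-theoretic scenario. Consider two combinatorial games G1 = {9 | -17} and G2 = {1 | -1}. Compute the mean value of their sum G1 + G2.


G1 = {9 | -17}, G2 = {1 | -1}
Each is a switch {a | b} with numbers a > b; its mean value is (a + b)/2, and mean value is additive over game sums: m(G1 + G2) = m(G1) + m(G2).
Mean of G1 = (9 + (-17))/2 = -8/2 = -4
Mean of G2 = (1 + (-1))/2 = 0/2 = 0
Mean of G1 + G2 = -4 + 0 = -4

-4


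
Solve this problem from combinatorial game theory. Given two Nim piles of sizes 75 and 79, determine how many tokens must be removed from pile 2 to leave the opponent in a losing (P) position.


Piles: 75 and 79
Current XOR: 75 XOR 79 = 4 (non-zero, so this is an N-position).
To make the XOR zero, we need to find a move that balances the piles.
For pile 2 (size 79): target = 79 XOR 4 = 75
We reduce pile 2 from 79 to 75.
Tokens removed: 79 - 75 = 4
Verification: 75 XOR 75 = 0

4


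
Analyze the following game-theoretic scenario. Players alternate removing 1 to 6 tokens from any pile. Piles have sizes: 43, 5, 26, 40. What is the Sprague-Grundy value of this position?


Subtraction set: {1, 2, 3, 4, 5, 6}
For this subtraction set, G(n) = n mod 7 (period = max + 1 = 7).
Pile 1 (size 43): G(43) = 43 mod 7 = 1
Pile 2 (size 5): G(5) = 5 mod 7 = 5
Pile 3 (size 26): G(26) = 26 mod 7 = 5
Pile 4 (size 40): G(40) = 40 mod 7 = 5
Total Grundy value = XOR of all: 1 XOR 5 XOR 5 XOR 5 = 4

4


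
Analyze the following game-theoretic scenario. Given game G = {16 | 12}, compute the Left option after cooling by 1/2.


Original game: {16 | 12} (a switch {a | b} with a > b).
Cooling by t (for t below the temperature (a - b)/2 = 2) taxes each move by t: {a | b} cooled by t is {a - t | b + t}.
Cooling amount: t = 1/2
Cooled Left option: 16 - 1/2 = 31/2
Cooled Right option: 12 + 1/2 = 25/2
Cooled game: {31/2 | 25/2}
Left option = 31/2

31/2


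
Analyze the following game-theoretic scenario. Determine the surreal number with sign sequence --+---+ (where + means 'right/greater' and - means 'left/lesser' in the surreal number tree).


Sign expansion: --+---+
Rule: track bounds (lo, hi), initially (-inf, +inf). On '+', the current value becomes lo and we move to the simplest number in (value, hi): value + 1 if hi = +inf, otherwise the midpoint (value + hi)/2. On '-', the current value becomes hi and we move to value - 1 if lo = -inf, otherwise the midpoint (lo + value)/2.
Start at 0.
Step 1: sign = -, move left. Bounds: (-inf, 0). Value = -1
Step 2: sign = -, move left. Bounds: (-inf, -1). Value = -2
Step 3: sign = +, move right. Bounds: (-2, -1). Value = -3/2
Step 4: sign = -, move left. Bounds: (-2, -3/2). Value = -7/4
Step 5: sign = -, move left. Bounds: (-2, -7/4). Value = -15/8
Step 6: sign = -, move left. Bounds: (-2, -15/8). Value = -31/16
Step 7: sign = +, move right. Bounds: (-31/16, -15/8). Value = -61/32
The surreal number with sign expansion --+---+ is -61/32.

-61/32


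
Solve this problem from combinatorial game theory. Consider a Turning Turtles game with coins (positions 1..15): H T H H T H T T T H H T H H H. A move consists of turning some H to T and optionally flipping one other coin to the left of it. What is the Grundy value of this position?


Coins: H T H H T H T T T H H T H H H
Key fact: a single head at position k behaves exactly like a Nim heap of size k (turning it to T and optionally flipping a coin at j < k corresponds to moving the heap from k to j, or to 0), and heads combine as a disjunctive sum (two heads at the same place would cancel, matching j XOR j = 0). So the Nim-value is the XOR of the 1-indexed positions of the heads.
Face-up positions (1-indexed): [1, 3, 4, 6, 10, 11, 13, 14, 15]
XOR 0 with 1: 0 XOR 1 = 1
XOR 1 with 3: 1 XOR 3 = 2
XOR 2 with 4: 2 XOR 4 = 6
XOR 6 with 6: 6 XOR 6 = 0
XOR 0 with 10: 0 XOR 10 = 10
XOR 10 with 11: 10 XOR 11 = 1
XOR 1 with 13: 1 XOR 13 = 12
XOR 12 with 14: 12 XOR 14 = 2
XOR 2 with 15: 2 XOR 15 = 13
Nim-value = 13

13


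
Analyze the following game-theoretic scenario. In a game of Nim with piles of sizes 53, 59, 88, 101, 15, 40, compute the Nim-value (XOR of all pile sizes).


We need the XOR (exclusive or) of all pile sizes.
After XOR-ing pile 1 (size 53): 0 XOR 53 = 53
After XOR-ing pile 2 (size 59): 53 XOR 59 = 14
After XOR-ing pile 3 (size 88): 14 XOR 88 = 86
After XOR-ing pile 4 (size 101): 86 XOR 101 = 51
After XOR-ing pile 5 (size 15): 51 XOR 15 = 60
After XOR-ing pile 6 (size 40): 60 XOR 40 = 20
The Nim-value of this position is 20.

20


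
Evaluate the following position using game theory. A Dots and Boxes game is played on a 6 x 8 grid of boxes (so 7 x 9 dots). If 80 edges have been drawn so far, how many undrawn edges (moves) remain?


Grid: 6 x 8 boxes, i.e. 7 rows and 9 columns of dots.
Horizontal edges: (rows + 1) * cols = 7 * 8 = 56
Vertical edges: rows * (cols + 1) = 6 * 9 = 54
Total edges: 56 + 54 = 110
Edges drawn: 80
Remaining: 110 - 80 = 30

30


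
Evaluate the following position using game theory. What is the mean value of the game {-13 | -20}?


Game = {-13 | -20}, a switch {a | b} with numbers a > b.
Its thermograph has left wall a - t and right wall b + t, which meet at t = (a - b)/2, where both equal (a + b)/2. So the mast (mean value) is at (a + b)/2.
Mean = (-13 + (-20))/2 = -33/2 = -33/2

-33/2


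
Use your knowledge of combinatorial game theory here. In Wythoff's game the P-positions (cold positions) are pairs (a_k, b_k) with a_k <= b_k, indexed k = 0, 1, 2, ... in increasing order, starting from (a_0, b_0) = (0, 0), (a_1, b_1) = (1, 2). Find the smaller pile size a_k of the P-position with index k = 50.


By Wythoff's theorem, a_k = floor(k * phi) and b_k = floor(k * phi^2) = a_k + k, where phi = (1 + sqrt(5))/2 is the golden ratio.
phi = (1 + sqrt(5))/2 = 1.618034
k = 50
k * phi = 50 * 1.618034 = 80.901699
a_50 = floor(k * phi) = 80

80


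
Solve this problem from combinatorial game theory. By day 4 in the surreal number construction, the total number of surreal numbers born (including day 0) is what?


Day 0: {|} = 0 is born. Count = 1.
Day n: the number of surreal numbers born by day n is 2^(n+1) - 1.
By day 0: 2^1 - 1 = 1
By day 1: 2^2 - 1 = 3
By day 2: 2^3 - 1 = 7
By day 3: 2^4 - 1 = 15
By day 4: 2^5 - 1 = 31
By day 4: 31 surreal numbers.

31


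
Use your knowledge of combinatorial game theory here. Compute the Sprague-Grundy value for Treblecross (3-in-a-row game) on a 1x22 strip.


Treblecross: place X on empty cells; 3-in-a-row wins.
Playing within two cells of an existing X lets the opponent win at once, so sensible play treats the cells i-2..i+2 around each X as dead. The player left with no safe cell loses, so this is a normal-play take-away game on strips of safe cells.
Placing X at cell i (0-indexed) of a strip of k safe cells leaves independent strips of sizes max(0, i-2) and max(0, k-i-3). Hence G(k) = mex{ G(max(0,i-2)) XOR G(max(0,k-i-3)) : 0 <= i < k }, with G(0) = 0.
G(1): splits (0,0):0^0=0 -> mex({0}) = 1
G(2): splits (0,0):0^0=0 -> mex({0}) = 1
G(3): splits (0,0):0^0=0 -> mex({0}) = 1
G(4): splits (0,1):0^1=1 (0,0):0^0=0 -> mex({0, 1}) = 2
G(5): splits (0,2):0^1=1 (0,1):0^1=1 (0,0):0^0=0 -> mex({0, 1}) = 2
G(6) = mex({1}) = 0
G(7) = mex({0, 1, 2}) = 3
G(8) = mex({0, 1, 2}) = 3
G(9) = mex({0, 2}) = 1
G(10) = mex({0, 2, 3}) = 1
G(11) = mex({0, 3}) = 1
G(12) = mex({1, 3}) = 0
G(13) = mex({0, 1, 2, 3}) = 4
G(14) = mex({0, 1, 2}) = 3
G(15) = mex({0, 1, 2}) = 3
G(16) = mex({0, 1, 2, 4}) = 3
G(17) = mex({0, 1, 3, 4}) = 2
G(18) = mex({0, 1, 3, 4}) = 2
G(19) = mex({0, 1, 3, 5}) = 2
G(20) = mex({0, 1, 2, 3, 5}) = 4
G(21) = mex({0, 1, 2, 3, 5}) = 4
G(22) = mex({1, 2, 6}) = 0
Therefore G(22) = 0.

0


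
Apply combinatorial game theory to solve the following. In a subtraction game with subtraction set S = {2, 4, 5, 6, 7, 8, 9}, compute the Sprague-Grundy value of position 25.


The subtraction set is S = {2, 4, 5, 6, 7, 8, 9}.
G(k) = mex{ G(k - s) : s in S, s <= k }. We compute iteratively: G(0) = 0.
G(1) = mex({}) = 0
G(2) = mex({0}) = 1
G(3) = mex({0}) = 1
G(4) = mex({0, 1}) = 2
G(5) = mex({0, 1}) = 2
G(6) = mex({0, 1, 2}) = 3
G(7) = mex({0, 1, 2}) = 3
G(8) = mex({0, 1, 2, 3}) = 4
G(9) = mex({0, 1, 2, 3}) = 4
G(10) = mex({0, 1, 2, 3, 4}) = 5
G(11) = mex({1, 2, 3, 4}) = 0
G(12) = mex({1, 2, 3, 4, 5}) = 0
G(13) = mex({0, 2, 3, 4}) = 1
G(14) = mex({0, 2, 3, 4, 5}) = 1
G(15) = mex({0, 1, 3, 4, 5}) = 2
G(16) = mex({0, 1, 3, 4, 5}) = 2
G(17) = mex({0, 1, 2, 4, 5}) = 3
G(18) = mex({0, 1, 2, 4, 5}) = 3
G(19) = mex({0, 1, 2, 3, 5}) = 4
Observe that G(11)..G(19) = 0, 0, 1, 1, 2, 2, 3, 3, 4 repeats G(0)..G(8) = 0, 0, 1, 1, 2, 2, 3, 3, 4.
For k >= max(S) = 9, G(k) is determined by the previous 9 values G(k-9)..G(k-1); a window of 9 consecutive values has recurred shifted by 11, so by induction G(k + 11) = G(k) for all k >= 0: the sequence is periodic from the start with period 11.
One period: G(0..10) = 0, 0, 1, 1, 2, 2, 3, 3, 4, 4, 5.
25 mod 11 = 3, so G(25) = G(3) = 1.

1


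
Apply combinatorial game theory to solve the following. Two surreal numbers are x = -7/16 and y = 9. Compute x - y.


x = -7/16, y = 9
Converting to common denominator: 16
x = -7/16, y = 144/16
x - y = -7/16 - 9 = -151/16

-151/16


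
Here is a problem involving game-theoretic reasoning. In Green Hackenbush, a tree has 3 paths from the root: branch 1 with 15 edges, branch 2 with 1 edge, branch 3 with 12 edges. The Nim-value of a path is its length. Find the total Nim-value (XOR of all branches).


The tree has 3 branches from the ground vertex.
In Green Hackenbush, the Nim-value of a simple path of length k is k.
Branch 1: length 15, Nim-value = 15
Branch 2: length 1, Nim-value = 1
Branch 3: length 12, Nim-value = 12
Total Nim-value = XOR of all branch values:
0 XOR 15 = 15
15 XOR 1 = 14
14 XOR 12 = 2
Nim-value of the tree = 2

2


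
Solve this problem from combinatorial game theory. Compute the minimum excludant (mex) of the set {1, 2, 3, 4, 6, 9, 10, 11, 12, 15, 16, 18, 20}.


Set = {1, 2, 3, 4, 6, 9, 10, 11, 12, 15, 16, 18, 20}
0 is NOT in the set. This is the mex.
mex = 0

0


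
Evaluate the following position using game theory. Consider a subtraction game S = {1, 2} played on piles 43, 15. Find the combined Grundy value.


Subtraction set: {1, 2}
For this subtraction set, G(n) = n mod 3 (period = max + 1 = 3).
Pile 1 (size 43): G(43) = 43 mod 3 = 1
Pile 2 (size 15): G(15) = 15 mod 3 = 0
Total Grundy value = XOR of all: 1 XOR 0 = 1

1


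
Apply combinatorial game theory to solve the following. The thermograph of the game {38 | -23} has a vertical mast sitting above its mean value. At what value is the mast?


Game = {38 | -23}, a switch {a | b} with numbers a > b.
Its thermograph has left wall a - t and right wall b + t, which meet at t = (a - b)/2, where both equal (a + b)/2. So the mast (mean value) is at (a + b)/2.
Mean = (38 + (-23))/2 = 15/2 = 15/2

15/2


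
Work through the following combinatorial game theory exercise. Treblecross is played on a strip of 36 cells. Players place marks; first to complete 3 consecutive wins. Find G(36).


Treblecross: place X on empty cells; 3-in-a-row wins.
Playing within two cells of an existing X lets the opponent win at once, so sensible play treats the cells i-2..i+2 around each X as dead. The player left with no safe cell loses, so this is a normal-play take-away game on strips of safe cells.
Placing X at cell i (0-indexed) of a strip of k safe cells leaves independent strips of sizes max(0, i-2) and max(0, k-i-3). Hence G(k) = mex{ G(max(0,i-2)) XOR G(max(0,k-i-3)) : 0 <= i < k }, with G(0) = 0.
G(1): splits (0,0):0^0=0 -> mex({0}) = 1
G(2): splits (0,0):0^0=0 -> mex({0}) = 1
G(3): splits (0,0):0^0=0 -> mex({0}) = 1
G(4): splits (0,1):0^1=1 (0,0):0^0=0 -> mex({0, 1}) = 2
G(5): splits (0,2):0^1=1 (0,1):0^1=1 (0,0):0^0=0 -> mex({0, 1}) = 2
G(6) = mex({1}) = 0
G(7) = mex({0, 1, 2}) = 3
G(8) = mex({0, 1, 2}) = 3
G(9) = mex({0, 2}) = 1
G(10) = mex({0, 2, 3}) = 1
G(11) = mex({0, 3}) = 1
G(12) = mex({1, 3}) = 0
G(13) = mex({0, 1, 2, 3}) = 4
G(14) = mex({0, 1, 2}) = 3
G(15) = mex({0, 1, 2}) = 3
G(16) = mex({0, 1, 2, 4}) = 3
G(17) = mex({0, 1, 3, 4}) = 2
G(18) = mex({0, 1, 3, 4}) = 2
G(19) = mex({0, 1, 3, 5}) = 2
G(20) = mex({0, 1, 2, 3, 5}) = 4
G(21) = mex({0, 1, 2, 3, 5}) = 4
G(22) = mex({1, 2, 6}) = 0
G(23) = mex({0, 1, 2, 3, 4, 6}) = 5
G(24) = mex({0, 1, 2, 3, 4}) = 5
G(25) = mex({0, 1, 3, 4, 7}) = 2
G(26) = mex({0, 1, 3, 4, 5, 7}) = 2
G(27) = mex({0, 1, 3, 5}) = 2
G(28) = mex({0, 1, 2, 5}) = 3
G(29) = mex({0, 1, 2, 4, 5, 6}) = 3
G(30) = mex({1, 2, 4, 6}) = 0
G(31) = mex({0, 1, 2, 3, 4, 6}) = 5
G(32) = mex({1, 2, 3, 4, 7}) = 0
G(33) = mex({0, 3, 7}) = 1
G(34) = mex({0, 2, 3, 5, 7}) = 1
G(35) = mex({0, 2, 3, 5, 6}) = 1
G(36) = mex({0, 1, 2, 5, 6}) = 3
Therefore G(36) = 3.

3


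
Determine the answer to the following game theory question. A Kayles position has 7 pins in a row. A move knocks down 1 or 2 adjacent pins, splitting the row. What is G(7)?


Kayles: a move removes 1 or 2 adjacent pins from a contiguous row.
Removing pins from a row of k leaves two independent rows (a, b) with a + b = k - 1 (one pin) or a + b = k - 2 (two pins); an end removal gives a = 0.
By Sprague-Grundy, G(k) = mex{ G(a) XOR G(b) } over all these splits. G(0) = 0.
G(1): splits (0,0):0^0=0 -> mex({0}) = 1
G(2): splits (0,1):0^1=1 (0,0):0^0=0 -> mex({0, 1}) = 2
G(3): splits (0,2):0^2=2 (1,1):1^1=0 (0,1):0^1=1 -> mex({0, 1, 2}) = 3
G(4): splits (0,3):0^3=3 (1,2):1^2=3 (0,2):0^2=2 (1,1):1^1=0 -> mex({0, 2, 3}) = 1
G(5): splits (0,4):0^1=1 (1,3):1^3=2 (2,2):2^2=0 (0,3):0^3=3 (1,2):1^2=3 -> mex({0, 1, 2, 3}) = 4
G(6) = mex({0, 1, 2, 4}) = 3
G(7) = mex({0, 1, 3, 4, 5}) = 2
Therefore G(7) = 2.

2


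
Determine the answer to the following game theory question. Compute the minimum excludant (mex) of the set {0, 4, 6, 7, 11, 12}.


Set = {0, 4, 6, 7, 11, 12}
0 is in the set.
1 is NOT in the set. This is the mex.
mex = 1

1


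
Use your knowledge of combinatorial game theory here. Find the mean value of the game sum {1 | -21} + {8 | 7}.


G1 = {1 | -21}, G2 = {8 | 7}
Each is a switch {a | b} with numbers a > b; its mean value is (a + b)/2, and mean value is additive over game sums: m(G1 + G2) = m(G1) + m(G2).
Mean of G1 = (1 + (-21))/2 = -20/2 = -10
Mean of G2 = (8 + (7))/2 = 15/2 = 15/2
Mean of G1 + G2 = -10 + 15/2 = -5/2

-5/2


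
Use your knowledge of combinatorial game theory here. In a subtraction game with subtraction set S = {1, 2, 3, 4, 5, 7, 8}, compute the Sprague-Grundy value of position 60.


The subtraction set is S = {1, 2, 3, 4, 5, 7, 8}.
G(k) = mex{ G(k - s) : s in S, s <= k }. We compute iteratively: G(0) = 0.
G(1) = mex({0}) = 1
G(2) = mex({0, 1}) = 2
G(3) = mex({0, 1, 2}) = 3
G(4) = mex({0, 1, 2, 3}) = 4
G(5) = mex({0, 1, 2, 3, 4}) = 5
G(6) = mex({1, 2, 3, 4, 5}) = 0
G(7) = mex({0, 2, 3, 4, 5}) = 1
G(8) = mex({0, 1, 3, 4, 5}) = 2
G(9) = mex({0, 1, 2, 4, 5}) = 3
G(10) = mex({0, 1, 2, 3, 5}) = 4
G(11) = mex({0, 1, 2, 3, 4}) = 5
G(12) = mex({1, 2, 3, 4, 5}) = 0
G(13) = mex({0, 2, 3, 4, 5}) = 1
Observe that G(6)..G(13) = 0, 1, 2, 3, 4, 5, 0, 1 repeats G(0)..G(7) = 0, 1, 2, 3, 4, 5, 0, 1.
For k >= max(S) = 8, G(k) is determined by the previous 8 values G(k-8)..G(k-1); a window of 8 consecutive values has recurred shifted by 6, so by induction G(k + 6) = G(k) for all k >= 0: the sequence is periodic from the start with period 6.
One period: G(0..5) = 0, 1, 2, 3, 4, 5.
60 mod 6 = 0, so G(60) = G(0) = 0.

0


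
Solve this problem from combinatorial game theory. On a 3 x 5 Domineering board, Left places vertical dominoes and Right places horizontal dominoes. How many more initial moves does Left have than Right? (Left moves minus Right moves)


Board is 3 x 5 (rows x cols).
Left (vertical) placements: (rows-1) * cols = 2 * 5 = 10
Right (horizontal) placements: rows * (cols-1) = 3 * 4 = 12
Advantage = Left - Right = 10 - 12 = -2

-2


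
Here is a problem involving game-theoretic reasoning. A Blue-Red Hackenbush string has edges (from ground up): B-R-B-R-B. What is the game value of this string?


Edges (from ground): B-R-B-R-B
By Berlekamp's sign-expansion rule, a Blue-Red Hackenbush stalk has the value of the surreal number whose sign sequence is the edge sequence with B -> + and R -> -.
Sign sequence: +-+-+
Trace the sign expansion in the surreal number tree, starting from 0:
Edge 1: B (sign +) -> bounds (0, +inf), value = 1
Edge 2: R (sign -) -> bounds (0, 1), value = 1/2
Edge 3: B (sign +) -> bounds (1/2, 1), value = 3/4
Edge 4: R (sign -) -> bounds (1/2, 3/4), value = 5/8
Edge 5: B (sign +) -> bounds (5/8, 3/4), value = 11/16
Game value = 11/16

11/16


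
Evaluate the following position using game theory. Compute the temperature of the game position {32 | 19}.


The game is {32 | 19}, a switch {a | b} with numbers a > b.
Cooling {a | b} by t gives {a - t | b + t}, which stops being hot when a - t = b + t, i.e. at t = (a - b)/2. So the temperature of a switch is (a - b)/2.
Temperature = (Left option - Right option) / 2
= (32 - (19)) / 2
= 13 / 2
= 13/2

13/2


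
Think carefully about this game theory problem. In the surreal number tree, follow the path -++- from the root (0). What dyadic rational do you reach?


Sign expansion: -++-
Rule: track bounds (lo, hi), initially (-inf, +inf). On '+', the current value becomes lo and we move to the simplest number in (value, hi): value + 1 if hi = +inf, otherwise the midpoint (value + hi)/2. On '-', the current value becomes hi and we move to value - 1 if lo = -inf, otherwise the midpoint (lo + value)/2.
Start at 0.
Step 1: sign = -, move left. Bounds: (-inf, 0). Value = -1
Step 2: sign = +, move right. Bounds: (-1, 0). Value = -1/2
Step 3: sign = +, move right. Bounds: (-1/2, 0). Value = -1/4
Step 4: sign = -, move left. Bounds: (-1/2, -1/4). Value = -3/8
The surreal number with sign expansion -++- is -3/8.

-3/8


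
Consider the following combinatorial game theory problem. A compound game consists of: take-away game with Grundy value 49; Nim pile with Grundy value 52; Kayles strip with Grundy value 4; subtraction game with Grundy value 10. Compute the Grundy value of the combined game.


By the Sprague-Grundy theorem, the Grundy value of a sum of games is the XOR of individual Grundy values.
take-away game: Grundy value = 49. Running XOR: 0 XOR 49 = 49
Nim pile: Grundy value = 52. Running XOR: 49 XOR 52 = 5
Kayles strip: Grundy value = 4. Running XOR: 5 XOR 4 = 1
subtraction game: Grundy value = 10. Running XOR: 1 XOR 10 = 11
The combined Grundy value is 11.

11


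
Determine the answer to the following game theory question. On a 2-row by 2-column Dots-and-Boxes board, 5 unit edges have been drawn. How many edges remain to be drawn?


Grid: 2 x 2 boxes, i.e. 3 rows and 3 columns of dots.
Horizontal edges: (rows + 1) * cols = 3 * 2 = 6
Vertical edges: rows * (cols + 1) = 2 * 3 = 6
Total edges: 6 + 6 = 12
Edges drawn: 5
Remaining: 12 - 5 = 7

7


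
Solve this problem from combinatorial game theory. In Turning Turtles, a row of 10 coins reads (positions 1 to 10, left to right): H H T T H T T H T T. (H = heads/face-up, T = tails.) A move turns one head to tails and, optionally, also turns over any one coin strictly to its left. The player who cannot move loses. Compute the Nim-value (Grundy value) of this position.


Coins: H H T T H T T H T T
Key fact: a single head at position k behaves exactly like a Nim heap of size k (turning it to T and optionally flipping a coin at j < k corresponds to moving the heap from k to j, or to 0), and heads combine as a disjunctive sum (two heads at the same place would cancel, matching j XOR j = 0). So the Nim-value is the XOR of the 1-indexed positions of the heads.
Face-up positions (1-indexed): [1, 2, 5, 8]
XOR 0 with 1: 0 XOR 1 = 1
XOR 1 with 2: 1 XOR 2 = 3
XOR 3 with 5: 3 XOR 5 = 6
XOR 6 with 8: 6 XOR 8 = 14
Nim-value = 14

14


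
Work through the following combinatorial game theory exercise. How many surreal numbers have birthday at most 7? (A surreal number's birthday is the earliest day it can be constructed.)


Day 0: {|} = 0 is born. Count = 1.
Day n: the number of surreal numbers born by day n is 2^(n+1) - 1.
By day 0: 2^1 - 1 = 1
By day 1: 2^2 - 1 = 3
By day 2: 2^3 - 1 = 7
By day 3: 2^4 - 1 = 15
By day 4: 2^5 - 1 = 31
By day 5: 2^6 - 1 = 63
By day 6: 2^7 - 1 = 127
By day 7: 2^8 - 1 = 255
By day 7: 255 surreal numbers.

255


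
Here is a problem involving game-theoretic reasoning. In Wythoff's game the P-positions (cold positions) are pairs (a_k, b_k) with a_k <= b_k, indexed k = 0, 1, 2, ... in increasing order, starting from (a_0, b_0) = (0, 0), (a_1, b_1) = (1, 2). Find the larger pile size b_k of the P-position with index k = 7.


By Wythoff's theorem, a_k = floor(k * phi) and b_k = floor(k * phi^2) = a_k + k, where phi = (1 + sqrt(5))/2 is the golden ratio.
phi = (1 + sqrt(5))/2 = 1.618034
phi^2 = phi + 1 = 2.618034
k = 7
k * phi^2 = 7 * 2.618034 = 18.326238
b_7 = floor(k * phi^2) = 18 (check: a_7 + k = 11 + 7 = 18)

18


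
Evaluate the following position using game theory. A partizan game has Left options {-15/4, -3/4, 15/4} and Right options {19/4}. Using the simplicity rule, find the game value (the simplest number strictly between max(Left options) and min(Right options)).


Left options: {-15/4, -3/4, 15/4}, max = 15/4
Right options: {19/4}, min = 19/4
All options are numbers and max(Left) < min(Right), so by the simplicity theorem the value is the simplest (earliest-born) number strictly between 15/4 and 19/4.
The only integer strictly between 15/4 and 19/4 is 4.
No non-integer in the interval can be simpler: if x is a non-integer in the interval, then floor(x) or ceil(x) also lies in the interval (the interval contains an integer), and both are proper prefixes of x's sign expansion, i.e. born earlier. So the game value is 4.
Game value = 4

4


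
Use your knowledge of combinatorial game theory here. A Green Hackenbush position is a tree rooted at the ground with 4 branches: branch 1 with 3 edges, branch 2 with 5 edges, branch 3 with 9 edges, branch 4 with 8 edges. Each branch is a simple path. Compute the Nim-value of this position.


The tree has 4 branches from the ground vertex.
In Green Hackenbush, the Nim-value of a simple path of length k is k.
Branch 1: length 3, Nim-value = 3
Branch 2: length 5, Nim-value = 5
Branch 3: length 9, Nim-value = 9
Branch 4: length 8, Nim-value = 8
Total Nim-value = XOR of all branch values:
0 XOR 3 = 3
3 XOR 5 = 6
6 XOR 9 = 15
15 XOR 8 = 7
Nim-value of the tree = 7

7


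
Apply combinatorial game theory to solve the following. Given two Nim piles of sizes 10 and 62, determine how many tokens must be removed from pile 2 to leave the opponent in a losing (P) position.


Piles: 10 and 62
Current XOR: 10 XOR 62 = 52 (non-zero, so this is an N-position).
To make the XOR zero, we need to find a move that balances the piles.
For pile 2 (size 62): target = 62 XOR 52 = 10
We reduce pile 2 from 62 to 10.
Tokens removed: 62 - 10 = 52
Verification: 10 XOR 10 = 0

52


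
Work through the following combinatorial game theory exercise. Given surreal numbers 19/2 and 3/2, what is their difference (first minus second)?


x = 19/2, y = 3/2
Converting to common denominator: 2
x = 19/2, y = 3/2
x - y = 19/2 - 3/2 = 8

8


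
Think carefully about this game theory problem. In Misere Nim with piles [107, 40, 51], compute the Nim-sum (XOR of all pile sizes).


We need the XOR (exclusive or) of all pile sizes.
After XOR-ing pile 1 (size 107): 0 XOR 107 = 107
After XOR-ing pile 2 (size 40): 107 XOR 40 = 67
After XOR-ing pile 3 (size 51): 67 XOR 51 = 112
The Nim-value of this position is 112.

112


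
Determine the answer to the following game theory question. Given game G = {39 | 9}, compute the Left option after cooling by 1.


Original game: {39 | 9} (a switch {a | b} with a > b).
Cooling by t (for t below the temperature (a - b)/2 = 15) taxes each move by t: {a | b} cooled by t is {a - t | b + t}.
Cooling amount: t = 1
Cooled Left option: 39 - 1 = 38
Cooled Right option: 9 + 1 = 10
Cooled game: {38 | 10}
Left option = 38

38


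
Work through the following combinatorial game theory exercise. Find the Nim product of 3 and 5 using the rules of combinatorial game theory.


Nim multiplication is bilinear over XOR: (u XOR v) * w = (u*w) XOR (v*w).
So we split each operand into its bit components and XOR the pairwise Nim products.
3 = 1 + 2 (as XOR of powers of 2).
5 = 1 + 4 (as XOR of powers of 2).
Using the standard Nim-product table on single bits:
  2*2 = 3,   2*4 = 8,   2*8 = 12,
  4*4 = 6,   4*8 = 11,  8*8 = 13,
and  1*x = x (identity), k*l = l*k (commutative).
Pairwise Nim products:
  1 * 1 = 1
  1 * 4 = 4
  2 * 1 = 2
  2 * 4 = 8
XOR them: 1 XOR 4 XOR 2 XOR 8 = 15.
Result: 3 * 5 = 15 (in Nim).

15


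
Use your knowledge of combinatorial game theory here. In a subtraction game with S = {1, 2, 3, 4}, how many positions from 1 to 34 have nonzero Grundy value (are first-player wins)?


Subtraction set S = {1, 2, 3, 4}, so G(n) = n mod 5.
G(n) = 0 when n is a multiple of 5.
Multiples of 5 in [1, 34]: 6
N-positions (nonzero Grundy) = 34 - 6 = 28

28


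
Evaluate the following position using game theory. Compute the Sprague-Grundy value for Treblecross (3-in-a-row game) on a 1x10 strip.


Treblecross: place X on empty cells; 3-in-a-row wins.
Playing within two cells of an existing X lets the opponent win at once, so sensible play treats the cells i-2..i+2 around each X as dead. The player left with no safe cell loses, so this is a normal-play take-away game on strips of safe cells.
Placing X at cell i (0-indexed) of a strip of k safe cells leaves independent strips of sizes max(0, i-2) and max(0, k-i-3). Hence G(k) = mex{ G(max(0,i-2)) XOR G(max(0,k-i-3)) : 0 <= i < k }, with G(0) = 0.
G(1): splits (0,0):0^0=0 -> mex({0}) = 1
G(2): splits (0,0):0^0=0 -> mex({0}) = 1
G(3): splits (0,0):0^0=0 -> mex({0}) = 1
G(4): splits (0,1):0^1=1 (0,0):0^0=0 -> mex({0, 1}) = 2
G(5): splits (0,2):0^1=1 (0,1):0^1=1 (0,0):0^0=0 -> mex({0, 1}) = 2
G(6) = mex({1}) = 0
G(7) = mex({0, 1, 2}) = 3
G(8) = mex({0, 1, 2}) = 3
G(9) = mex({0, 2}) = 1
G(10) = mex({0, 2, 3}) = 1
Therefore G(10) = 1.

1


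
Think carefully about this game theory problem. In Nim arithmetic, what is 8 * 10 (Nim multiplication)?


Nim multiplication is bilinear over XOR: (u XOR v) * w = (u*w) XOR (v*w).
So we split each operand into its bit components and XOR the pairwise Nim products.
8 = 8 (as XOR of powers of 2).
10 = 2 + 8 (as XOR of powers of 2).
Using the standard Nim-product table on single bits:
  2*2 = 3,   2*4 = 8,   2*8 = 12,
  4*4 = 6,   4*8 = 11,  8*8 = 13,
and  1*x = x (identity), k*l = l*k (commutative).
Pairwise Nim products:
  8 * 2 = 12
  8 * 8 = 13
XOR them: 12 XOR 13 = 1.
Result: 8 * 10 = 1 (in Nim).

1


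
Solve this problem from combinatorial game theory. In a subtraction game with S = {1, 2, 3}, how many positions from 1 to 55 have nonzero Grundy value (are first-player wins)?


Subtraction set S = {1, 2, 3}, so G(n) = n mod 4.
G(n) = 0 when n is a multiple of 4.
Multiples of 4 in [1, 55]: 13
N-positions (nonzero Grundy) = 55 - 13 = 42

42


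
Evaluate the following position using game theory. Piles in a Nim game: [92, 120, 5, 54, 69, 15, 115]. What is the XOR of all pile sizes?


We need the XOR (exclusive or) of all pile sizes.
After XOR-ing pile 1 (size 92): 0 XOR 92 = 92
After XOR-ing pile 2 (size 120): 92 XOR 120 = 36
After XOR-ing pile 3 (size 5): 36 XOR 5 = 33
After XOR-ing pile 4 (size 54): 33 XOR 54 = 23
After XOR-ing pile 5 (size 69): 23 XOR 69 = 82
After XOR-ing pile 6 (size 15): 82 XOR 15 = 93
After XOR-ing pile 7 (size 115): 93 XOR 115 = 46
The Nim-value of this position is 46.

46


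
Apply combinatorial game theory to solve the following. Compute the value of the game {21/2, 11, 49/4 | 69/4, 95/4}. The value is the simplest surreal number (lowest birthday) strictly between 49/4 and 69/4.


Left options: {21/2, 11, 49/4}, max = 49/4
Right options: {69/4, 95/4}, min = 69/4
All options are numbers and max(Left) < min(Right), so by the simplicity theorem the value is the simplest (earliest-born) number strictly between 49/4 and 69/4.
Integers 13 through 17 all lie strictly between 49/4 and 69/4.
Among integers, the simplest (lowest birthday = smallest |n|; 0 is born on day 0, +-n on day n) is 13.
No non-integer in the interval can be simpler: if x is a non-integer in the interval, then floor(x) or ceil(x) also lies in the interval (the interval contains an integer), and both are proper prefixes of x's sign expansion, i.e. born earlier. So the game value is 13.
Game value = 13

13


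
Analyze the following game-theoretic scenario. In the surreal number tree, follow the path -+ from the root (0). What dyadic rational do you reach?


Sign expansion: -+
Rule: track bounds (lo, hi), initially (-inf, +inf). On '+', the current value becomes lo and we move to the simplest number in (value, hi): value + 1 if hi = +inf, otherwise the midpoint (value + hi)/2. On '-', the current value becomes hi and we move to value - 1 if lo = -inf, otherwise the midpoint (lo + value)/2.
Start at 0.
Step 1: sign = -, move left. Bounds: (-inf, 0). Value = -1
Step 2: sign = +, move right. Bounds: (-1, 0). Value = -1/2
The surreal number with sign expansion -+ is -1/2.

-1/2


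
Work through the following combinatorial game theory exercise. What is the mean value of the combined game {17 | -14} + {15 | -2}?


G1 = {17 | -14}, G2 = {15 | -2}
Each is a switch {a | b} with numbers a > b; its mean value is (a + b)/2, and mean value is additive over game sums: m(G1 + G2) = m(G1) + m(G2).
Mean of G1 = (17 + (-14))/2 = 3/2 = 3/2
Mean of G2 = (15 + (-2))/2 = 13/2 = 13/2
Mean of G1 + G2 = 3/2 + 13/2 = 8

8


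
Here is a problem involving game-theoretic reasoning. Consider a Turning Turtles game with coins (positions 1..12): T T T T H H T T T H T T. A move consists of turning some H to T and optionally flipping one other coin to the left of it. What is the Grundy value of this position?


Coins: T T T T H H T T T H T T
Key fact: a single head at position k behaves exactly like a Nim heap of size k (turning it to T and optionally flipping a coin at j < k corresponds to moving the heap from k to j, or to 0), and heads combine as a disjunctive sum (two heads at the same place would cancel, matching j XOR j = 0). So the Nim-value is the XOR of the 1-indexed positions of the heads.
Face-up positions (1-indexed): [5, 6, 10]
XOR 0 with 5: 0 XOR 5 = 5
XOR 5 with 6: 5 XOR 6 = 3
XOR 3 with 10: 3 XOR 10 = 9
Nim-value = 9

9


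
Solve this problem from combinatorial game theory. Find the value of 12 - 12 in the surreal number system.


x = 12, y = 12
x - y = 12 - 12 = 0

0
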